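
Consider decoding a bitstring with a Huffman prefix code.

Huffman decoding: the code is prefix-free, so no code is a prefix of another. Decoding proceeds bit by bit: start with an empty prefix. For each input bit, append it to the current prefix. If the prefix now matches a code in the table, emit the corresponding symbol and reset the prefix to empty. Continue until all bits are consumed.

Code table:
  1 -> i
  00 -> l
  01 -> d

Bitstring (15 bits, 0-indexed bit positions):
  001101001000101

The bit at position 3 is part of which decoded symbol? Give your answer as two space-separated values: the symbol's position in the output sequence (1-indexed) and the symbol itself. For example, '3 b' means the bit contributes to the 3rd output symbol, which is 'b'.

Bit 0: prefix='0' (no match yet)
Bit 1: prefix='00' -> emit 'l', reset
Bit 2: prefix='1' -> emit 'i', reset
Bit 3: prefix='1' -> emit 'i', reset
Bit 4: prefix='0' (no match yet)
Bit 5: prefix='01' -> emit 'd', reset
Bit 6: prefix='0' (no match yet)
Bit 7: prefix='00' -> emit 'l', reset

Answer: 3 i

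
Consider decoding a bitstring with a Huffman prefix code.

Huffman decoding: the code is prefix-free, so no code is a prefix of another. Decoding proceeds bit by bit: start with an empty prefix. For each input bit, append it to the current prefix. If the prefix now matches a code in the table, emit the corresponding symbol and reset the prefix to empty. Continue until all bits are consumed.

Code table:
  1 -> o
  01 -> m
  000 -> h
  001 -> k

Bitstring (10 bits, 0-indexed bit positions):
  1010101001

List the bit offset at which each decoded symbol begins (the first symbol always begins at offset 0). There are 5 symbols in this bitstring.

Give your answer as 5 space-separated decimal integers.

Bit 0: prefix='1' -> emit 'o', reset
Bit 1: prefix='0' (no match yet)
Bit 2: prefix='01' -> emit 'm', reset
Bit 3: prefix='0' (no match yet)
Bit 4: prefix='01' -> emit 'm', reset
Bit 5: prefix='0' (no match yet)
Bit 6: prefix='01' -> emit 'm', reset
Bit 7: prefix='0' (no match yet)
Bit 8: prefix='00' (no match yet)
Bit 9: prefix='001' -> emit 'k', reset

Answer: 0 1 3 5 7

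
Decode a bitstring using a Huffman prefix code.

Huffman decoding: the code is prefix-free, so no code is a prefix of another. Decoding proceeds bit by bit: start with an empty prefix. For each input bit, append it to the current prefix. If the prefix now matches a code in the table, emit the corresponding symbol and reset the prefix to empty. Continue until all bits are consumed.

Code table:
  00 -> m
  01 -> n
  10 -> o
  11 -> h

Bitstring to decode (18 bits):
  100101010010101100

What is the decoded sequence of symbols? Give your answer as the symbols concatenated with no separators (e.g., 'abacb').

Bit 0: prefix='1' (no match yet)
Bit 1: prefix='10' -> emit 'o', reset
Bit 2: prefix='0' (no match yet)
Bit 3: prefix='01' -> emit 'n', reset
Bit 4: prefix='0' (no match yet)
Bit 5: prefix='01' -> emit 'n', reset
Bit 6: prefix='0' (no match yet)
Bit 7: prefix='01' -> emit 'n', reset
Bit 8: prefix='0' (no match yet)
Bit 9: prefix='00' -> emit 'm', reset
Bit 10: prefix='1' (no match yet)
Bit 11: prefix='10' -> emit 'o', reset
Bit 12: prefix='1' (no match yet)
Bit 13: prefix='10' -> emit 'o', reset
Bit 14: prefix='1' (no match yet)
Bit 15: prefix='11' -> emit 'h', reset
Bit 16: prefix='0' (no match yet)
Bit 17: prefix='00' -> emit 'm', reset

Answer: onnnmoohm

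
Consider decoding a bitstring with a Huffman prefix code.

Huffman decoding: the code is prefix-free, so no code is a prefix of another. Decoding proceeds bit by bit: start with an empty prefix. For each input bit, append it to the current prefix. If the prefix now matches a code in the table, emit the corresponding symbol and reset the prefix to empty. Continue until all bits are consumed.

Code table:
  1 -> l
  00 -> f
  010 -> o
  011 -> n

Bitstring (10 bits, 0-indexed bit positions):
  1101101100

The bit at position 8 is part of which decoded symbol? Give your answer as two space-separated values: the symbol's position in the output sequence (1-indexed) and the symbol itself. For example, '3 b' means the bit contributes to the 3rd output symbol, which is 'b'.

Bit 0: prefix='1' -> emit 'l', reset
Bit 1: prefix='1' -> emit 'l', reset
Bit 2: prefix='0' (no match yet)
Bit 3: prefix='01' (no match yet)
Bit 4: prefix='011' -> emit 'n', reset
Bit 5: prefix='0' (no match yet)
Bit 6: prefix='01' (no match yet)
Bit 7: prefix='011' -> emit 'n', reset
Bit 8: prefix='0' (no match yet)
Bit 9: prefix='00' -> emit 'f', reset

Answer: 5 f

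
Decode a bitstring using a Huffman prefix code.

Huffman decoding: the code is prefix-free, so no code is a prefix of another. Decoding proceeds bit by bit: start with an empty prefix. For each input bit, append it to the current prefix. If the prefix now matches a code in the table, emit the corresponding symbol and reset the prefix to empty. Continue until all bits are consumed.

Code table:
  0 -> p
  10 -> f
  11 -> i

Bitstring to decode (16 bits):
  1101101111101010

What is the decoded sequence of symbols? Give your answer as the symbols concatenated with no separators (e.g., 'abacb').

Bit 0: prefix='1' (no match yet)
Bit 1: prefix='11' -> emit 'i', reset
Bit 2: prefix='0' -> emit 'p', reset
Bit 3: prefix='1' (no match yet)
Bit 4: prefix='11' -> emit 'i', reset
Bit 5: prefix='0' -> emit 'p', reset
Bit 6: prefix='1' (no match yet)
Bit 7: prefix='11' -> emit 'i', reset
Bit 8: prefix='1' (no match yet)
Bit 9: prefix='11' -> emit 'i', reset
Bit 10: prefix='1' (no match yet)
Bit 11: prefix='10' -> emit 'f', reset
Bit 12: prefix='1' (no match yet)
Bit 13: prefix='10' -> emit 'f', reset
Bit 14: prefix='1' (no match yet)
Bit 15: prefix='10' -> emit 'f', reset

Answer: ipipiifff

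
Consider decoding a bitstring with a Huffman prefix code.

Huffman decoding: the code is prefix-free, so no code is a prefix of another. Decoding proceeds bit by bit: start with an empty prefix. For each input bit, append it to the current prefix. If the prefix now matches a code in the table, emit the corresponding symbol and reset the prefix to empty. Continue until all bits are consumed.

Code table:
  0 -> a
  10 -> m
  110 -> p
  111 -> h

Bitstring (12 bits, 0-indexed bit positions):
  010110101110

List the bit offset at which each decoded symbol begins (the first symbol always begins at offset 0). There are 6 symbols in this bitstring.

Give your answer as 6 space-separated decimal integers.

Bit 0: prefix='0' -> emit 'a', reset
Bit 1: prefix='1' (no match yet)
Bit 2: prefix='10' -> emit 'm', reset
Bit 3: prefix='1' (no match yet)
Bit 4: prefix='11' (no match yet)
Bit 5: prefix='110' -> emit 'p', reset
Bit 6: prefix='1' (no match yet)
Bit 7: prefix='10' -> emit 'm', reset
Bit 8: prefix='1' (no match yet)
Bit 9: prefix='11' (no match yet)
Bit 10: prefix='111' -> emit 'h', reset
Bit 11: prefix='0' -> emit 'a', reset

Answer: 0 1 3 6 8 11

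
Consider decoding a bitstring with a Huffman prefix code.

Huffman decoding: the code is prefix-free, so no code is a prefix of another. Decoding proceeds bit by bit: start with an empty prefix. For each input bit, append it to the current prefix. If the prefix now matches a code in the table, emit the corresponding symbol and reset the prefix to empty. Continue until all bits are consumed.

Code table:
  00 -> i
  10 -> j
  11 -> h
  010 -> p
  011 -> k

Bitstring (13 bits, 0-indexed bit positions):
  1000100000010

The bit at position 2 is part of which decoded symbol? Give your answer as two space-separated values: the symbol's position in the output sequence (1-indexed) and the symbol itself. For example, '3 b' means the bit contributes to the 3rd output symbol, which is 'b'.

Answer: 2 i

Derivation:
Bit 0: prefix='1' (no match yet)
Bit 1: prefix='10' -> emit 'j', reset
Bit 2: prefix='0' (no match yet)
Bit 3: prefix='00' -> emit 'i', reset
Bit 4: prefix='1' (no match yet)
Bit 5: prefix='10' -> emit 'j', reset
Bit 6: prefix='0' (no match yet)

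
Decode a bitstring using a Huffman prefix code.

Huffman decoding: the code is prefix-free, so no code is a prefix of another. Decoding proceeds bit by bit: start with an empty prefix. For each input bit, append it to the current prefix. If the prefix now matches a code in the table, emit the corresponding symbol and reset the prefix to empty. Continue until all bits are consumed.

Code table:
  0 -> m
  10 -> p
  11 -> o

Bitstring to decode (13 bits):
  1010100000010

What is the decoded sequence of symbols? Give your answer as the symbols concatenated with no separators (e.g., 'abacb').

Answer: pppmmmmmp

Derivation:
Bit 0: prefix='1' (no match yet)
Bit 1: prefix='10' -> emit 'p', reset
Bit 2: prefix='1' (no match yet)
Bit 3: prefix='10' -> emit 'p', reset
Bit 4: prefix='1' (no match yet)
Bit 5: prefix='10' -> emit 'p', reset
Bit 6: prefix='0' -> emit 'm', reset
Bit 7: prefix='0' -> emit 'm', reset
Bit 8: prefix='0' -> emit 'm', reset
Bit 9: prefix='0' -> emit 'm', reset
Bit 10: prefix='0' -> emit 'm', reset
Bit 11: prefix='1' (no match yet)
Bit 12: prefix='10' -> emit 'p', reset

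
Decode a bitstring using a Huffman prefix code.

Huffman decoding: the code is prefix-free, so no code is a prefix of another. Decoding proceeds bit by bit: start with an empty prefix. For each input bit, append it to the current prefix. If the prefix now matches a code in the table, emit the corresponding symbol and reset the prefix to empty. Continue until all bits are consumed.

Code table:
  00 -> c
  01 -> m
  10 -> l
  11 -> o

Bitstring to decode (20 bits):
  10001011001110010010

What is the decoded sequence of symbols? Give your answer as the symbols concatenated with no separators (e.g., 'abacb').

Bit 0: prefix='1' (no match yet)
Bit 1: prefix='10' -> emit 'l', reset
Bit 2: prefix='0' (no match yet)
Bit 3: prefix='00' -> emit 'c', reset
Bit 4: prefix='1' (no match yet)
Bit 5: prefix='10' -> emit 'l', reset
Bit 6: prefix='1' (no match yet)
Bit 7: prefix='11' -> emit 'o', reset
Bit 8: prefix='0' (no match yet)
Bit 9: prefix='00' -> emit 'c', reset
Bit 10: prefix='1' (no match yet)
Bit 11: prefix='11' -> emit 'o', reset
Bit 12: prefix='1' (no match yet)
Bit 13: prefix='10' -> emit 'l', reset
Bit 14: prefix='0' (no match yet)
Bit 15: prefix='01' -> emit 'm', reset
Bit 16: prefix='0' (no match yet)
Bit 17: prefix='00' -> emit 'c', reset
Bit 18: prefix='1' (no match yet)
Bit 19: prefix='10' -> emit 'l', reset

Answer: lclocolmcl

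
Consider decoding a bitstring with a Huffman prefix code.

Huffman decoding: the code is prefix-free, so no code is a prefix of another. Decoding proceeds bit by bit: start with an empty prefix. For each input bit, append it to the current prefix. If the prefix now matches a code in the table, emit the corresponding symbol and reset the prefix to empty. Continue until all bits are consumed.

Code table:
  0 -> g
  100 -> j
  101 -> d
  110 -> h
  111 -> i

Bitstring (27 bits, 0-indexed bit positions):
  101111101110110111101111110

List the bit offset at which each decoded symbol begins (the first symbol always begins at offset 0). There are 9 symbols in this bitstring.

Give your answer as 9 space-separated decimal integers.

Answer: 0 3 6 9 12 15 18 21 24

Derivation:
Bit 0: prefix='1' (no match yet)
Bit 1: prefix='10' (no match yet)
Bit 2: prefix='101' -> emit 'd', reset
Bit 3: prefix='1' (no match yet)
Bit 4: prefix='11' (no match yet)
Bit 5: prefix='111' -> emit 'i', reset
Bit 6: prefix='1' (no match yet)
Bit 7: prefix='10' (no match yet)
Bit 8: prefix='101' -> emit 'd', reset
Bit 9: prefix='1' (no match yet)
Bit 10: prefix='11' (no match yet)
Bit 11: prefix='110' -> emit 'h', reset
Bit 12: prefix='1' (no match yet)
Bit 13: prefix='11' (no match yet)
Bit 14: prefix='110' -> emit 'h', reset
Bit 15: prefix='1' (no match yet)
Bit 16: prefix='11' (no match yet)
Bit 17: prefix='111' -> emit 'i', reset
Bit 18: prefix='1' (no match yet)
Bit 19: prefix='10' (no match yet)
Bit 20: prefix='101' -> emit 'd', reset
Bit 21: prefix='1' (no match yet)
Bit 22: prefix='11' (no match yet)
Bit 23: prefix='111' -> emit 'i', reset
Bit 24: prefix='1' (no match yet)
Bit 25: prefix='11' (no match yet)
Bit 26: prefix='110' -> emit 'h', reset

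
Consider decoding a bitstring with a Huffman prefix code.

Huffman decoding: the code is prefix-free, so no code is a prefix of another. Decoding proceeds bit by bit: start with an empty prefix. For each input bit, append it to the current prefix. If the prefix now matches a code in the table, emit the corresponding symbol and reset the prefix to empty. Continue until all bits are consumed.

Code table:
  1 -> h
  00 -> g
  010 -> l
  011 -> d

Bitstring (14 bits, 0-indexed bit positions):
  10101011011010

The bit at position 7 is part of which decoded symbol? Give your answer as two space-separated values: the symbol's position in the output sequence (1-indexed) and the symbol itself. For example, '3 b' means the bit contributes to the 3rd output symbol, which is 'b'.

Bit 0: prefix='1' -> emit 'h', reset
Bit 1: prefix='0' (no match yet)
Bit 2: prefix='01' (no match yet)
Bit 3: prefix='010' -> emit 'l', reset
Bit 4: prefix='1' -> emit 'h', reset
Bit 5: prefix='0' (no match yet)
Bit 6: prefix='01' (no match yet)
Bit 7: prefix='011' -> emit 'd', reset
Bit 8: prefix='0' (no match yet)
Bit 9: prefix='01' (no match yet)
Bit 10: prefix='011' -> emit 'd', reset
Bit 11: prefix='0' (no match yet)

Answer: 4 d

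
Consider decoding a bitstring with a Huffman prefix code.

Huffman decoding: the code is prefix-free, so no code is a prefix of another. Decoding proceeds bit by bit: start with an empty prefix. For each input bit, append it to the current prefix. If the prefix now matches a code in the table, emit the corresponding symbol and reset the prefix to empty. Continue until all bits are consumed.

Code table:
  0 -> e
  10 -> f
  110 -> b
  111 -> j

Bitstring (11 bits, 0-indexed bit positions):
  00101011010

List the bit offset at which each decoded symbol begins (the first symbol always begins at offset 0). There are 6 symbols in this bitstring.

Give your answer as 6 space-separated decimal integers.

Bit 0: prefix='0' -> emit 'e', reset
Bit 1: prefix='0' -> emit 'e', reset
Bit 2: prefix='1' (no match yet)
Bit 3: prefix='10' -> emit 'f', reset
Bit 4: prefix='1' (no match yet)
Bit 5: prefix='10' -> emit 'f', reset
Bit 6: prefix='1' (no match yet)
Bit 7: prefix='11' (no match yet)
Bit 8: prefix='110' -> emit 'b', reset
Bit 9: prefix='1' (no match yet)
Bit 10: prefix='10' -> emit 'f', reset

Answer: 0 1 2 4 6 9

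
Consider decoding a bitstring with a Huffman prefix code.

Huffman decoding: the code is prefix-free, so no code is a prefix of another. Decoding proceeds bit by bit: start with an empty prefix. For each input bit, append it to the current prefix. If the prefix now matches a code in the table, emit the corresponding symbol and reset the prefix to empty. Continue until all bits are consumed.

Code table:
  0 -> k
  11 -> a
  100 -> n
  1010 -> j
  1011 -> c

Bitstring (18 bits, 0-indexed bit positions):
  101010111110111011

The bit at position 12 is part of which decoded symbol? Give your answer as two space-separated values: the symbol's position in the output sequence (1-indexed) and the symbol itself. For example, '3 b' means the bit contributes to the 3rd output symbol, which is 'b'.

Answer: 4 c

Derivation:
Bit 0: prefix='1' (no match yet)
Bit 1: prefix='10' (no match yet)
Bit 2: prefix='101' (no match yet)
Bit 3: prefix='1010' -> emit 'j', reset
Bit 4: prefix='1' (no match yet)
Bit 5: prefix='10' (no match yet)
Bit 6: prefix='101' (no match yet)
Bit 7: prefix='1011' -> emit 'c', reset
Bit 8: prefix='1' (no match yet)
Bit 9: prefix='11' -> emit 'a', reset
Bit 10: prefix='1' (no match yet)
Bit 11: prefix='10' (no match yet)
Bit 12: prefix='101' (no match yet)
Bit 13: prefix='1011' -> emit 'c', reset
Bit 14: prefix='1' (no match yet)
Bit 15: prefix='10' (no match yet)
Bit 16: prefix='101' (no match yet)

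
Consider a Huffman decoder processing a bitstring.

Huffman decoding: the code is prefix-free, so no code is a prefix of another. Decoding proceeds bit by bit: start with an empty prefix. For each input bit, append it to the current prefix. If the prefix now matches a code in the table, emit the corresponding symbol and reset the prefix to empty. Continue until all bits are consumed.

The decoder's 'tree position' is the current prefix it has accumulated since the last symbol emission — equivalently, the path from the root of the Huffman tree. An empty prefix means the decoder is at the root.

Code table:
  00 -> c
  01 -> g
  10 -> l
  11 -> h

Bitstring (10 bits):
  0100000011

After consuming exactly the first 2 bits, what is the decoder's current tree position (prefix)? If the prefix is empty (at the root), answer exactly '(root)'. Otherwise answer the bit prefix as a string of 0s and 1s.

Answer: (root)

Derivation:
Bit 0: prefix='0' (no match yet)
Bit 1: prefix='01' -> emit 'g', reset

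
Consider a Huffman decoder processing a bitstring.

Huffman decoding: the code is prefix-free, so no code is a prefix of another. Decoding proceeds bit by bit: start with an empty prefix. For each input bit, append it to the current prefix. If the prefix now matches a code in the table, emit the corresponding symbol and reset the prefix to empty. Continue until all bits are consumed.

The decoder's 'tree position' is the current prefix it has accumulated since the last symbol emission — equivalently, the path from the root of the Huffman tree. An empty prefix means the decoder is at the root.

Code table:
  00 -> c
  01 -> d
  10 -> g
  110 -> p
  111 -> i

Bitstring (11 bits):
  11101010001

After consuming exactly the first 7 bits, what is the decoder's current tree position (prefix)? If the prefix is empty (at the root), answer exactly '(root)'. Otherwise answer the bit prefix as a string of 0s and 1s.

Bit 0: prefix='1' (no match yet)
Bit 1: prefix='11' (no match yet)
Bit 2: prefix='111' -> emit 'i', reset
Bit 3: prefix='0' (no match yet)
Bit 4: prefix='01' -> emit 'd', reset
Bit 5: prefix='0' (no match yet)
Bit 6: prefix='01' -> emit 'd', reset

Answer: (root)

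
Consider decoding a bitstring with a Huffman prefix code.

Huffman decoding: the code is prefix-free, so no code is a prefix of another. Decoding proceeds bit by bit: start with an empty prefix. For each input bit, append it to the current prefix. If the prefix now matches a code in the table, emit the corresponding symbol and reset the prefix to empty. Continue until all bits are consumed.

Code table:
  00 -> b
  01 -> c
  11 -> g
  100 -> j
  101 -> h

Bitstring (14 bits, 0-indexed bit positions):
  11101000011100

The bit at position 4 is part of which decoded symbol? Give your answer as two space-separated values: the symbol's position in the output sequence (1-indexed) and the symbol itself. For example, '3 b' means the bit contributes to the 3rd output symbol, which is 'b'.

Bit 0: prefix='1' (no match yet)
Bit 1: prefix='11' -> emit 'g', reset
Bit 2: prefix='1' (no match yet)
Bit 3: prefix='10' (no match yet)
Bit 4: prefix='101' -> emit 'h', reset
Bit 5: prefix='0' (no match yet)
Bit 6: prefix='00' -> emit 'b', reset
Bit 7: prefix='0' (no match yet)
Bit 8: prefix='00' -> emit 'b', reset

Answer: 2 h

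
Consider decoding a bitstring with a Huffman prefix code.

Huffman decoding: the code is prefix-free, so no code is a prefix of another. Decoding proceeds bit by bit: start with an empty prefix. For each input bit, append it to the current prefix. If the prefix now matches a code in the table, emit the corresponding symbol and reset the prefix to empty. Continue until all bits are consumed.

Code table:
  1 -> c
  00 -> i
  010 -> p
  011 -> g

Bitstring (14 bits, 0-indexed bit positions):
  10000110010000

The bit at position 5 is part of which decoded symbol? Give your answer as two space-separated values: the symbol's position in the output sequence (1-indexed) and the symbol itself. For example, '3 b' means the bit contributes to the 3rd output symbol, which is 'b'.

Answer: 4 c

Derivation:
Bit 0: prefix='1' -> emit 'c', reset
Bit 1: prefix='0' (no match yet)
Bit 2: prefix='00' -> emit 'i', reset
Bit 3: prefix='0' (no match yet)
Bit 4: prefix='00' -> emit 'i', reset
Bit 5: prefix='1' -> emit 'c', reset
Bit 6: prefix='1' -> emit 'c', reset
Bit 7: prefix='0' (no match yet)
Bit 8: prefix='00' -> emit 'i', reset
Bit 9: prefix='1' -> emit 'c', reset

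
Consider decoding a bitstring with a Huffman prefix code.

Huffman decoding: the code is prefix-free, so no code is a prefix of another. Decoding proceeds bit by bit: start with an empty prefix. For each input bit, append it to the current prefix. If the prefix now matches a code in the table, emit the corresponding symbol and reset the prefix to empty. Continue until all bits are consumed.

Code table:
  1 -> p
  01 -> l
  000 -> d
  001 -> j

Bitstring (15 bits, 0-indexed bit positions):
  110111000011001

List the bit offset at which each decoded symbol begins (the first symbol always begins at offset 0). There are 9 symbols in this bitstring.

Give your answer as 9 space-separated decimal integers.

Bit 0: prefix='1' -> emit 'p', reset
Bit 1: prefix='1' -> emit 'p', reset
Bit 2: prefix='0' (no match yet)
Bit 3: prefix='01' -> emit 'l', reset
Bit 4: prefix='1' -> emit 'p', reset
Bit 5: prefix='1' -> emit 'p', reset
Bit 6: prefix='0' (no match yet)
Bit 7: prefix='00' (no match yet)
Bit 8: prefix='000' -> emit 'd', reset
Bit 9: prefix='0' (no match yet)
Bit 10: prefix='01' -> emit 'l', reset
Bit 11: prefix='1' -> emit 'p', reset
Bit 12: prefix='0' (no match yet)
Bit 13: prefix='00' (no match yet)
Bit 14: prefix='001' -> emit 'j', reset

Answer: 0 1 2 4 5 6 9 11 12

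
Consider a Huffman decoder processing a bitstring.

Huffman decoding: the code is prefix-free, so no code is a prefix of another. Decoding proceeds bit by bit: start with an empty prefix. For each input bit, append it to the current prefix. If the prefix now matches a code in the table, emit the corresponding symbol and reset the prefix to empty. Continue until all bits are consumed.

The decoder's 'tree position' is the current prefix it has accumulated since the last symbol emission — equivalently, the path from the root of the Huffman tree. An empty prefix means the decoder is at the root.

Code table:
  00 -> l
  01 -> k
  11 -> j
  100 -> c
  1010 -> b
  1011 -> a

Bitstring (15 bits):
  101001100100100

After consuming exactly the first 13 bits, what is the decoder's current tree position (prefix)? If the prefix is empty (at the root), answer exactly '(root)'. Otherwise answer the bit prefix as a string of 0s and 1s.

Answer: 1

Derivation:
Bit 0: prefix='1' (no match yet)
Bit 1: prefix='10' (no match yet)
Bit 2: prefix='101' (no match yet)
Bit 3: prefix='1010' -> emit 'b', reset
Bit 4: prefix='0' (no match yet)
Bit 5: prefix='01' -> emit 'k', reset
Bit 6: prefix='1' (no match yet)
Bit 7: prefix='10' (no match yet)
Bit 8: prefix='100' -> emit 'c', reset
Bit 9: prefix='1' (no match yet)
Bit 10: prefix='10' (no match yet)
Bit 11: prefix='100' -> emit 'c', reset
Bit 12: prefix='1' (no match yet)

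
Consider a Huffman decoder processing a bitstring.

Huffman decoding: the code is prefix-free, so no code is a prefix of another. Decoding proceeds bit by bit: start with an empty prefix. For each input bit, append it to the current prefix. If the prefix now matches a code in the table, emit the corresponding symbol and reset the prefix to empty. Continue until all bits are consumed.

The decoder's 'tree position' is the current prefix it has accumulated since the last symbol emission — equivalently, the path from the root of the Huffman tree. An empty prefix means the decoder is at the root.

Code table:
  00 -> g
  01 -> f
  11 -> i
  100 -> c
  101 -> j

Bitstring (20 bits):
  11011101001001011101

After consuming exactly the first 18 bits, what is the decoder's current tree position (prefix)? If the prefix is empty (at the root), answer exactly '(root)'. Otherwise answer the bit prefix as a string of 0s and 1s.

Bit 0: prefix='1' (no match yet)
Bit 1: prefix='11' -> emit 'i', reset
Bit 2: prefix='0' (no match yet)
Bit 3: prefix='01' -> emit 'f', reset
Bit 4: prefix='1' (no match yet)
Bit 5: prefix='11' -> emit 'i', reset
Bit 6: prefix='0' (no match yet)
Bit 7: prefix='01' -> emit 'f', reset
Bit 8: prefix='0' (no match yet)
Bit 9: prefix='00' -> emit 'g', reset
Bit 10: prefix='1' (no match yet)
Bit 11: prefix='10' (no match yet)
Bit 12: prefix='100' -> emit 'c', reset
Bit 13: prefix='1' (no match yet)
Bit 14: prefix='10' (no match yet)
Bit 15: prefix='101' -> emit 'j', reset
Bit 16: prefix='1' (no match yet)
Bit 17: prefix='11' -> emit 'i', reset

Answer: (root)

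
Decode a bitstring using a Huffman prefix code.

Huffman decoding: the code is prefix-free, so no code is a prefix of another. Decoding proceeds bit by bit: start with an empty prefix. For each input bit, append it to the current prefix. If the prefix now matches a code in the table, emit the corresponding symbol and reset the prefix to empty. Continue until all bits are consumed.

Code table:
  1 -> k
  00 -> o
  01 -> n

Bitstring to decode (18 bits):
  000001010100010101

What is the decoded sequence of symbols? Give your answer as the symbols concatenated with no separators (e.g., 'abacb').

Answer: oonnnonnn

Derivation:
Bit 0: prefix='0' (no match yet)
Bit 1: prefix='00' -> emit 'o', reset
Bit 2: prefix='0' (no match yet)
Bit 3: prefix='00' -> emit 'o', reset
Bit 4: prefix='0' (no match yet)
Bit 5: prefix='01' -> emit 'n', reset
Bit 6: prefix='0' (no match yet)
Bit 7: prefix='01' -> emit 'n', reset
Bit 8: prefix='0' (no match yet)
Bit 9: prefix='01' -> emit 'n', reset
Bit 10: prefix='0' (no match yet)
Bit 11: prefix='00' -> emit 'o', reset
Bit 12: prefix='0' (no match yet)
Bit 13: prefix='01' -> emit 'n', reset
Bit 14: prefix='0' (no match yet)
Bit 15: prefix='01' -> emit 'n', reset
Bit 16: prefix='0' (no match yet)
Bit 17: prefix='01' -> emit 'n', reset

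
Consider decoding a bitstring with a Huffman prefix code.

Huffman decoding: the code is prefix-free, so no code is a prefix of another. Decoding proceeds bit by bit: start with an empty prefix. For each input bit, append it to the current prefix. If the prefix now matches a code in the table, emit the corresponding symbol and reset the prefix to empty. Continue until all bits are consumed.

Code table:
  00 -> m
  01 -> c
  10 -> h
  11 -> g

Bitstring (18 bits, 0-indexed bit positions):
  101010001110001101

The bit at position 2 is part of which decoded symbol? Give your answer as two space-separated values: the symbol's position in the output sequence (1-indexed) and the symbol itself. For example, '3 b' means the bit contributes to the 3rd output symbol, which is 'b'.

Answer: 2 h

Derivation:
Bit 0: prefix='1' (no match yet)
Bit 1: prefix='10' -> emit 'h', reset
Bit 2: prefix='1' (no match yet)
Bit 3: prefix='10' -> emit 'h', reset
Bit 4: prefix='1' (no match yet)
Bit 5: prefix='10' -> emit 'h', reset
Bit 6: prefix='0' (no match yet)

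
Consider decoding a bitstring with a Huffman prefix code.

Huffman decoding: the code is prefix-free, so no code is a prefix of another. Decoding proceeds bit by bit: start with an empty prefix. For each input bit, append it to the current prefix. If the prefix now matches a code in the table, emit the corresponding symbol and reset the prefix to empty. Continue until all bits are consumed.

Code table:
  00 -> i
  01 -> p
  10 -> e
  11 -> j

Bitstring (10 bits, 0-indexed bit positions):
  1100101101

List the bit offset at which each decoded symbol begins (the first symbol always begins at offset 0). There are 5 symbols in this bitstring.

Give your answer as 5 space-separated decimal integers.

Bit 0: prefix='1' (no match yet)
Bit 1: prefix='11' -> emit 'j', reset
Bit 2: prefix='0' (no match yet)
Bit 3: prefix='00' -> emit 'i', reset
Bit 4: prefix='1' (no match yet)
Bit 5: prefix='10' -> emit 'e', reset
Bit 6: prefix='1' (no match yet)
Bit 7: prefix='11' -> emit 'j', reset
Bit 8: prefix='0' (no match yet)
Bit 9: prefix='01' -> emit 'p', reset

Answer: 0 2 4 6 8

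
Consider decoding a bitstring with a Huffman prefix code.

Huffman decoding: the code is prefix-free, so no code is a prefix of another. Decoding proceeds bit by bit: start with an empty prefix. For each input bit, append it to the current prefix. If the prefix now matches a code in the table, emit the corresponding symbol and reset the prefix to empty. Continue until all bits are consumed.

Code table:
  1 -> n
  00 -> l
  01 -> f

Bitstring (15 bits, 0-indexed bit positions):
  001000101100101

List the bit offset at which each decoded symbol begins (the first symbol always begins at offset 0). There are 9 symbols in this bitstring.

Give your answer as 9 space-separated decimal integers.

Bit 0: prefix='0' (no match yet)
Bit 1: prefix='00' -> emit 'l', reset
Bit 2: prefix='1' -> emit 'n', reset
Bit 3: prefix='0' (no match yet)
Bit 4: prefix='00' -> emit 'l', reset
Bit 5: prefix='0' (no match yet)
Bit 6: prefix='01' -> emit 'f', reset
Bit 7: prefix='0' (no match yet)
Bit 8: prefix='01' -> emit 'f', reset
Bit 9: prefix='1' -> emit 'n', reset
Bit 10: prefix='0' (no match yet)
Bit 11: prefix='00' -> emit 'l', reset
Bit 12: prefix='1' -> emit 'n', reset
Bit 13: prefix='0' (no match yet)
Bit 14: prefix='01' -> emit 'f', reset

Answer: 0 2 3 5 7 9 10 12 13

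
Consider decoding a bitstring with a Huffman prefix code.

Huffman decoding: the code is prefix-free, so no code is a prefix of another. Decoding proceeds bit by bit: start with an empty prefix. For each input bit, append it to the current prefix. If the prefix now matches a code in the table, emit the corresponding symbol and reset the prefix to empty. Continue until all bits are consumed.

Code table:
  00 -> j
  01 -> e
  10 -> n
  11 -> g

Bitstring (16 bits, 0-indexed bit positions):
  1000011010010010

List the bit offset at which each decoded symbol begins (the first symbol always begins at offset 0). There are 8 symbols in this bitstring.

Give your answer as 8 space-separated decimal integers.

Bit 0: prefix='1' (no match yet)
Bit 1: prefix='10' -> emit 'n', reset
Bit 2: prefix='0' (no match yet)
Bit 3: prefix='00' -> emit 'j', reset
Bit 4: prefix='0' (no match yet)
Bit 5: prefix='01' -> emit 'e', reset
Bit 6: prefix='1' (no match yet)
Bit 7: prefix='10' -> emit 'n', reset
Bit 8: prefix='1' (no match yet)
Bit 9: prefix='10' -> emit 'n', reset
Bit 10: prefix='0' (no match yet)
Bit 11: prefix='01' -> emit 'e', reset
Bit 12: prefix='0' (no match yet)
Bit 13: prefix='00' -> emit 'j', reset
Bit 14: prefix='1' (no match yet)
Bit 15: prefix='10' -> emit 'n', reset

Answer: 0 2 4 6 8 10 12 14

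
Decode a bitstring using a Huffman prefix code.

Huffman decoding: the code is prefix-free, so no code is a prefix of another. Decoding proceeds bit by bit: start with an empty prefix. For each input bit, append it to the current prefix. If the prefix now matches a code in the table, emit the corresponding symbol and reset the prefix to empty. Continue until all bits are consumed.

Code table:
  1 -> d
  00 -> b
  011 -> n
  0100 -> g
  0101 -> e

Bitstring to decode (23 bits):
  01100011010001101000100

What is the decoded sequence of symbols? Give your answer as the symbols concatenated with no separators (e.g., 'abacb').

Bit 0: prefix='0' (no match yet)
Bit 1: prefix='01' (no match yet)
Bit 2: prefix='011' -> emit 'n', reset
Bit 3: prefix='0' (no match yet)
Bit 4: prefix='00' -> emit 'b', reset
Bit 5: prefix='0' (no match yet)
Bit 6: prefix='01' (no match yet)
Bit 7: prefix='011' -> emit 'n', reset
Bit 8: prefix='0' (no match yet)
Bit 9: prefix='01' (no match yet)
Bit 10: prefix='010' (no match yet)
Bit 11: prefix='0100' -> emit 'g', reset
Bit 12: prefix='0' (no match yet)
Bit 13: prefix='01' (no match yet)
Bit 14: prefix='011' -> emit 'n', reset
Bit 15: prefix='0' (no match yet)
Bit 16: prefix='01' (no match yet)
Bit 17: prefix='010' (no match yet)
Bit 18: prefix='0100' -> emit 'g', reset
Bit 19: prefix='0' (no match yet)
Bit 20: prefix='01' (no match yet)
Bit 21: prefix='010' (no match yet)
Bit 22: prefix='0100' -> emit 'g', reset

Answer: nbngngg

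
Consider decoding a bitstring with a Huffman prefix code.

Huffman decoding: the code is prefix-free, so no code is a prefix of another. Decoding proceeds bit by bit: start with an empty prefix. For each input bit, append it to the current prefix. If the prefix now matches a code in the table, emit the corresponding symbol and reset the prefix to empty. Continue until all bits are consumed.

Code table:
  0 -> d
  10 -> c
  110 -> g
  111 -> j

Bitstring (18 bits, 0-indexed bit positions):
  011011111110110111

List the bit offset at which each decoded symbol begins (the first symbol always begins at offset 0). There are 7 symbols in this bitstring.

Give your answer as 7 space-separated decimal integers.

Bit 0: prefix='0' -> emit 'd', reset
Bit 1: prefix='1' (no match yet)
Bit 2: prefix='11' (no match yet)
Bit 3: prefix='110' -> emit 'g', reset
Bit 4: prefix='1' (no match yet)
Bit 5: prefix='11' (no match yet)
Bit 6: prefix='111' -> emit 'j', reset
Bit 7: prefix='1' (no match yet)
Bit 8: prefix='11' (no match yet)
Bit 9: prefix='111' -> emit 'j', reset
Bit 10: prefix='1' (no match yet)
Bit 11: prefix='10' -> emit 'c', reset
Bit 12: prefix='1' (no match yet)
Bit 13: prefix='11' (no match yet)
Bit 14: prefix='110' -> emit 'g', reset
Bit 15: prefix='1' (no match yet)
Bit 16: prefix='11' (no match yet)
Bit 17: prefix='111' -> emit 'j', reset

Answer: 0 1 4 7 10 12 15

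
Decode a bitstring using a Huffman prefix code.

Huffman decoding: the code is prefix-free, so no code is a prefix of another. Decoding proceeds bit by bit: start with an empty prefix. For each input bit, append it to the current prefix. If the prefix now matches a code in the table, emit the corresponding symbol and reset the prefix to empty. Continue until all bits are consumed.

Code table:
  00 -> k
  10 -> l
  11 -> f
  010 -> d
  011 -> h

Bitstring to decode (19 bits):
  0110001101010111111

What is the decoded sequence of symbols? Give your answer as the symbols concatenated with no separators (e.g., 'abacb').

Answer: hkhdlfff

Derivation:
Bit 0: prefix='0' (no match yet)
Bit 1: prefix='01' (no match yet)
Bit 2: prefix='011' -> emit 'h', reset
Bit 3: prefix='0' (no match yet)
Bit 4: prefix='00' -> emit 'k', reset
Bit 5: prefix='0' (no match yet)
Bit 6: prefix='01' (no match yet)
Bit 7: prefix='011' -> emit 'h', reset
Bit 8: prefix='0' (no match yet)
Bit 9: prefix='01' (no match yet)
Bit 10: prefix='010' -> emit 'd', reset
Bit 11: prefix='1' (no match yet)
Bit 12: prefix='10' -> emit 'l', reset
Bit 13: prefix='1' (no match yet)
Bit 14: prefix='11' -> emit 'f', reset
Bit 15: prefix='1' (no match yet)
Bit 16: prefix='11' -> emit 'f', reset
Bit 17: prefix='1' (no match yet)
Bit 18: prefix='11' -> emit 'f', reset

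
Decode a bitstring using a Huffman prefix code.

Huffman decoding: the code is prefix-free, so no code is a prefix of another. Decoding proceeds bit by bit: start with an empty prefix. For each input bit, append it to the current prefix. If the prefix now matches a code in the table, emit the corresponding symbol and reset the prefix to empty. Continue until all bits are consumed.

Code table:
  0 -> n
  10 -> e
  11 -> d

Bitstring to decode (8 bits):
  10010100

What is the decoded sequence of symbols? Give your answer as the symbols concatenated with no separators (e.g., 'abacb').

Answer: eneen

Derivation:
Bit 0: prefix='1' (no match yet)
Bit 1: prefix='10' -> emit 'e', reset
Bit 2: prefix='0' -> emit 'n', reset
Bit 3: prefix='1' (no match yet)
Bit 4: prefix='10' -> emit 'e', reset
Bit 5: prefix='1' (no match yet)
Bit 6: prefix='10' -> emit 'e', reset
Bit 7: prefix='0' -> emit 'n', reset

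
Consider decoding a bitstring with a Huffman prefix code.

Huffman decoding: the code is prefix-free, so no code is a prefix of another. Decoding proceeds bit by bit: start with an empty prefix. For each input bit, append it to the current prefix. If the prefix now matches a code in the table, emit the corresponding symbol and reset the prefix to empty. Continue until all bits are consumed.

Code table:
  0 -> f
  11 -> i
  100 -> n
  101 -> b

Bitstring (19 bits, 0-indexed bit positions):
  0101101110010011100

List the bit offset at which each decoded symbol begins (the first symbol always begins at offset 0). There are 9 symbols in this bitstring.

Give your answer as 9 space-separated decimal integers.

Answer: 0 1 4 7 9 10 11 14 16

Derivation:
Bit 0: prefix='0' -> emit 'f', reset
Bit 1: prefix='1' (no match yet)
Bit 2: prefix='10' (no match yet)
Bit 3: prefix='101' -> emit 'b', reset
Bit 4: prefix='1' (no match yet)
Bit 5: prefix='10' (no match yet)
Bit 6: prefix='101' -> emit 'b', reset
Bit 7: prefix='1' (no match yet)
Bit 8: prefix='11' -> emit 'i', reset
Bit 9: prefix='0' -> emit 'f', reset
Bit 10: prefix='0' -> emit 'f', reset
Bit 11: prefix='1' (no match yet)
Bit 12: prefix='10' (no match yet)
Bit 13: prefix='100' -> emit 'n', reset
Bit 14: prefix='1' (no match yet)
Bit 15: prefix='11' -> emit 'i', reset
Bit 16: prefix='1' (no match yet)
Bit 17: prefix='10' (no match yet)
Bit 18: prefix='100' -> emit 'n', reset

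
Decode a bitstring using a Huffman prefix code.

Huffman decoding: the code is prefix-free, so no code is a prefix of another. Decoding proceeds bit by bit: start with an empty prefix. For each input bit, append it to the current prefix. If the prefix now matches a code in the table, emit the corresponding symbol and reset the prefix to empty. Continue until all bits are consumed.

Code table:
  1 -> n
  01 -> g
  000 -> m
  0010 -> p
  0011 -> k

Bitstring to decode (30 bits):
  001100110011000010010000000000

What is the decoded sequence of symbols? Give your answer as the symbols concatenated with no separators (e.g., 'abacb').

Answer: kkkmgpmmm

Derivation:
Bit 0: prefix='0' (no match yet)
Bit 1: prefix='00' (no match yet)
Bit 2: prefix='001' (no match yet)
Bit 3: prefix='0011' -> emit 'k', reset
Bit 4: prefix='0' (no match yet)
Bit 5: prefix='00' (no match yet)
Bit 6: prefix='001' (no match yet)
Bit 7: prefix='0011' -> emit 'k', reset
Bit 8: prefix='0' (no match yet)
Bit 9: prefix='00' (no match yet)
Bit 10: prefix='001' (no match yet)
Bit 11: prefix='0011' -> emit 'k', reset
Bit 12: prefix='0' (no match yet)
Bit 13: prefix='00' (no match yet)
Bit 14: prefix='000' -> emit 'm', reset
Bit 15: prefix='0' (no match yet)
Bit 16: prefix='01' -> emit 'g', reset
Bit 17: prefix='0' (no match yet)
Bit 18: prefix='00' (no match yet)
Bit 19: prefix='001' (no match yet)
Bit 20: prefix='0010' -> emit 'p', reset
Bit 21: prefix='0' (no match yet)
Bit 22: prefix='00' (no match yet)
Bit 23: prefix='000' -> emit 'm', reset
Bit 24: prefix='0' (no match yet)
Bit 25: prefix='00' (no match yet)
Bit 26: prefix='000' -> emit 'm', reset
Bit 27: prefix='0' (no match yet)
Bit 28: prefix='00' (no match yet)
Bit 29: prefix='000' -> emit 'm', reset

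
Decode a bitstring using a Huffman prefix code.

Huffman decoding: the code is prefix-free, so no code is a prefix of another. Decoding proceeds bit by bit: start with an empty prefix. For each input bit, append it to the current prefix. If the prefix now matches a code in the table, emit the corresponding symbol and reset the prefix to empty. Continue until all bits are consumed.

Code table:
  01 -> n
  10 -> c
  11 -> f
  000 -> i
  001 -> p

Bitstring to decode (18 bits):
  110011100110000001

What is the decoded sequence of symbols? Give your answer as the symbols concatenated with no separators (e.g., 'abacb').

Answer: fpfpcip

Derivation:
Bit 0: prefix='1' (no match yet)
Bit 1: prefix='11' -> emit 'f', reset
Bit 2: prefix='0' (no match yet)
Bit 3: prefix='00' (no match yet)
Bit 4: prefix='001' -> emit 'p', reset
Bit 5: prefix='1' (no match yet)
Bit 6: prefix='11' -> emit 'f', reset
Bit 7: prefix='0' (no match yet)
Bit 8: prefix='00' (no match yet)
Bit 9: prefix='001' -> emit 'p', reset
Bit 10: prefix='1' (no match yet)
Bit 11: prefix='10' -> emit 'c', reset
Bit 12: prefix='0' (no match yet)
Bit 13: prefix='00' (no match yet)
Bit 14: prefix='000' -> emit 'i', reset
Bit 15: prefix='0' (no match yet)
Bit 16: prefix='00' (no match yet)
Bit 17: prefix='001' -> emit 'p', reset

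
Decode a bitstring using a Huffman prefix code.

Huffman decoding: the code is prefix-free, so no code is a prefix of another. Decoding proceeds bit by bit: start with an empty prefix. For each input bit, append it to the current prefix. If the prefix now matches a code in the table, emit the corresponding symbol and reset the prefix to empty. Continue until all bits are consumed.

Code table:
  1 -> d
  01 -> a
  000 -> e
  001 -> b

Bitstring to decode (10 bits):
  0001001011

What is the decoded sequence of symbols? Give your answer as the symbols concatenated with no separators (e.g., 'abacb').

Bit 0: prefix='0' (no match yet)
Bit 1: prefix='00' (no match yet)
Bit 2: prefix='000' -> emit 'e', reset
Bit 3: prefix='1' -> emit 'd', reset
Bit 4: prefix='0' (no match yet)
Bit 5: prefix='00' (no match yet)
Bit 6: prefix='001' -> emit 'b', reset
Bit 7: prefix='0' (no match yet)
Bit 8: prefix='01' -> emit 'a', reset
Bit 9: prefix='1' -> emit 'd', reset

Answer: edbad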